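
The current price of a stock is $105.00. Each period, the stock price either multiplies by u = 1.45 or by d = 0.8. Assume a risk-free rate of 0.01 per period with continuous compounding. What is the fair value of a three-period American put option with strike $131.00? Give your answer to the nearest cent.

Risk-neutral probability p = (e^0.01 − 0.8)/(1.45 − 0.8) = 0.2101/0.6500 = 0.3232
Terminal stock prices: S_uuu = 320.1, S_uud = 176.6, S_udd = 97.44, S_ddd = 53.76
Terminal payoffs (K − S): max(-189.1, 0) = 0, max(-45.61, 0) = 0, max(33.56, 0) = 33.56, max(77.24, 0) = 77.24
Node uu (S = 220.8): continuation = e^(−0.01)·[0.3232·0.0000 + 0.6768·0.0000] = 0.0000; exercise value = 0.0000 ≤ continuation, so V_uu = 0.0000
Node ud (S = 121.8): continuation = e^(−0.01)·[0.3232·0.0000 + 0.6768·33.5600] = 22.4889; exercise value = 9.2000 ≤ continuation, so V_ud = 22.4889
Node dd (S = 67.2): continuation = e^(−0.01)·[0.3232·33.5600 + 0.6768·77.2400] = 62.4965; exercise value = 63.8000 > continuation, so V_dd = 63.8000 (exercise)
Node u (S = 152.2): continuation = e^(−0.01)·[0.3232·0.0000 + 0.6768·22.4889] = 15.0701; exercise value = 0.0000 ≤ continuation, so V_u = 15.0701
Node d (S = 84): continuation = e^(−0.01)·[0.3232·22.4889 + 0.6768·63.8000] = 49.9482; exercise value = 47.0000 ≤ continuation, so V_d = 49.9482
Node 0 (S = 105): continuation = e^(−0.01)·[0.3232·15.0701 + 0.6768·49.9482] = 38.2923; exercise value = 26.0000 ≤ continuation, so V_0 = 38.2923

$38.29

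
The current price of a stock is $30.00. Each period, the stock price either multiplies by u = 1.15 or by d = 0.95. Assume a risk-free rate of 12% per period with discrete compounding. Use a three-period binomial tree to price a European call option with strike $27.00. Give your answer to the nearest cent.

$10.79

Risk-neutral probability p = (1 + 0.12 − 0.95)/(1.15 − 0.95) = 0.1700/0.2000 = 0.8500
Terminal stock prices: S_uuu = 45.63, S_uud = 37.69, S_udd = 31.14, S_ddd = 25.72
Terminal payoffs (S − K): max(18.63, 0) = 18.63, max(10.69, 0) = 10.69, max(4.136, 0) = 4.136, max(-1.279, 0) = 0
Node uu (S = 39.67): V_uu = 1/1.12·[0.8500·18.6262 + 0.1500·10.6912] = 15.5679
Node ud (S = 32.77): V_ud = 1/1.12·[0.8500·10.6912 + 0.1500·4.1363] = 8.6679
Node dd (S = 27.07): V_dd = 1/1.12·[0.8500·4.1363 + 0.1500·0.0000] = 3.1391
Node u (S = 34.5): V_u = 1/1.12·[0.8500·15.5679 + 0.1500·8.6679] = 12.9758
Node d (S = 28.5): V_d = 1/1.12·[0.8500·8.6679 + 0.1500·3.1391] = 6.9987
Node 0 (S = 30): V_0 = 1/1.12·[0.8500·12.9758 + 0.1500·6.9987] = 10.7850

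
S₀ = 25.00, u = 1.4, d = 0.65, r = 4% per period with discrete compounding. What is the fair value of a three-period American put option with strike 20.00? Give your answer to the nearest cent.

3.12

Risk-neutral probability p = (1 + 0.04 − 0.65)/(1.4 − 0.65) = 0.3900/0.7500 = 0.5200
Terminal stock prices: S_uuu = 68.6, S_uud = 31.85, S_udd = 14.79, S_ddd = 6.866
Terminal payoffs (K − S): max(-48.6, 0) = 0, max(-11.85, 0) = 0, max(5.212, 0) = 5.212, max(13.13, 0) = 13.13
Node uu (S = 49): continuation = 1/1.04·[0.5200·0.0000 + 0.4800·0.0000] = 0.0000; exercise value = 0.0000 ≤ continuation, so V_uu = 0.0000
Node ud (S = 22.75): continuation = 1/1.04·[0.5200·0.0000 + 0.4800·5.2125] = 2.4058; exercise value = 0.0000 ≤ continuation, so V_ud = 2.4058
Node dd (S = 10.56): continuation = 1/1.04·[0.5200·5.2125 + 0.4800·13.1344] = 8.6683; exercise value = 9.4375 > continuation, so V_dd = 9.4375 (exercise)
Node u (S = 35): continuation = 1/1.04·[0.5200·0.0000 + 0.4800·2.4058] = 1.1104; exercise value = 0.0000 ≤ continuation, so V_u = 1.1104
Node d (S = 16.25): continuation = 1/1.04·[0.5200·2.4058 + 0.4800·9.4375] = 5.5587; exercise value = 3.7500 ≤ continuation, so V_d = 5.5587
Node 0 (S = 25): continuation = 1/1.04·[0.5200·1.1104 + 0.4800·5.5587] = 3.1207; exercise value = 0.0000 ≤ continuation, so V_0 = 3.1207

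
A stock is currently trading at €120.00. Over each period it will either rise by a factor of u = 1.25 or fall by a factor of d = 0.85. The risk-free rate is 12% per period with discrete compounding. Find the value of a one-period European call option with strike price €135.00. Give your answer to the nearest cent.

Risk-neutral probability p = (1 + 0.12 − 0.85)/(1.25 − 0.85) = 0.2700/0.4000 = 0.6750
Terminal stock prices: S_u = 150, S_d = 102
Terminal payoffs (S − K): max(15, 0) = 15, max(-33, 0) = 0
Node 0 (S = 120): V_0 = 1/1.12·[0.6750·15.0000 + 0.3250·0.0000] = 9.0402

€9.04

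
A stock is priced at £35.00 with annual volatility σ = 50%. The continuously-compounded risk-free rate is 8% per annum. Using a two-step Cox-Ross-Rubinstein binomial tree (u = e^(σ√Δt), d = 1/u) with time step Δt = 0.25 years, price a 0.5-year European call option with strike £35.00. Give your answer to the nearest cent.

£4.98

CRR parameters: u = e^(σ√Δt) = e^(0.5·√0.25) = 1.2840, d = 1/u = 0.7788
Per-period rate: rΔt = 0.08·0.25 = 0.02, so R = e^0.02 = 1.0202
Risk-neutral probability p = (e^0.02 − 0.7788)/(1.2840 − 0.7788) = 0.2414/0.5052 = 0.4778
Terminal stock prices: S_uu = 57.71, S_ud = 35, S_dd = 21.23
Terminal payoffs (S − K): max(22.71, 0) = 22.71, max(0, 0) = 0, max(-13.77, 0) = 0
Node u (S = 44.94): V_u = e^(−0.02)·[0.4778·22.7052 + 0.5222·0.0000] = 10.6339
Node d (S = 27.26): V_d = e^(−0.02)·[0.4778·0.0000 + 0.5222·0.0000] = 0.0000
Node 0 (S = 35): V_0 = e^(−0.02)·[0.4778·10.6339 + 0.5222·0.0000] = 4.9804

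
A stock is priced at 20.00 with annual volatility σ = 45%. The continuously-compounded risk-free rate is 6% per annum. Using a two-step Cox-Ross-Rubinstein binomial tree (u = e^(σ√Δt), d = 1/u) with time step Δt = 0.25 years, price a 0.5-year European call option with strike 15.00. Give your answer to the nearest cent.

CRR parameters: u = e^(σ√Δt) = e^(0.45·√0.25) = 1.2523, d = 1/u = 0.7985
Per-period rate: rΔt = 0.06·0.25 = 0.015, so R = e^0.015 = 1.0151
Risk-neutral probability p = (e^0.015 − 0.7985)/(1.2523 − 0.7985) = 0.2166/0.4538 = 0.4773
Terminal stock prices: S_uu = 31.37, S_ud = 20, S_dd = 12.75
Terminal payoffs (S − K): max(16.37, 0) = 16.37, max(5, 0) = 5, max(-2.247, 0) = 0
Node u (S = 25.05): V_u = e^(−0.015)·[0.4773·16.3662 + 0.5227·5.0000] = 10.2698
Node d (S = 15.97): V_d = e^(−0.015)·[0.4773·5.0000 + 0.5227·0.0000] = 2.3509
Node 0 (S = 20): V_0 = e^(−0.015)·[0.4773·10.2698 + 0.5227·2.3509] = 6.0392

6.04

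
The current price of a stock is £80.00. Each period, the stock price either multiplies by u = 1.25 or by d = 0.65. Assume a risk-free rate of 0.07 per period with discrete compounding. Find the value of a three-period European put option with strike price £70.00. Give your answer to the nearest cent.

Risk-neutral probability p = (1 + 0.07 − 0.65)/(1.25 − 0.65) = 0.4200/0.6000 = 0.7000
Terminal stock prices: S_uuu = 156.2, S_uud = 81.25, S_udd = 42.25, S_ddd = 21.97
Terminal payoffs (K − S): max(-86.25, 0) = 0, max(-11.25, 0) = 0, max(27.75, 0) = 27.75, max(48.03, 0) = 48.03
Node uu (S = 125): V_uu = 1/1.07·[0.7000·0.0000 + 0.3000·0.0000] = 0.0000
Node ud (S = 65): V_ud = 1/1.07·[0.7000·0.0000 + 0.3000·27.7500] = 7.7804
Node dd (S = 33.8): V_dd = 1/1.07·[0.7000·27.7500 + 0.3000·48.0300] = 31.6206
Node u (S = 100): V_u = 1/1.07·[0.7000·0.0000 + 0.3000·7.7804] = 2.1814
Node d (S = 52): V_d = 1/1.07·[0.7000·7.7804 + 0.3000·31.6206] = 13.9555
Node 0 (S = 80): V_0 = 1/1.07·[0.7000·2.1814 + 0.3000·13.9555] = 5.3399

£5.34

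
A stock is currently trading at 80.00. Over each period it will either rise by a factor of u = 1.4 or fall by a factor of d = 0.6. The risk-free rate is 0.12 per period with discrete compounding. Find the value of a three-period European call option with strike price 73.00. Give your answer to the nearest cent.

35.30

Risk-neutral probability p = (1 + 0.12 − 0.6)/(1.4 − 0.6) = 0.5200/0.8000 = 0.6500
Terminal stock prices: S_uuu = 219.5, S_uud = 94.08, S_udd = 40.32, S_ddd = 17.28
Terminal payoffs (S − K): max(146.5, 0) = 146.5, max(21.08, 0) = 21.08, max(-32.68, 0) = 0, max(-55.72, 0) = 0
Node uu (S = 156.8): V_uu = 1/1.12·[0.6500·146.5200 + 0.3500·21.0800] = 91.6214
Node ud (S = 67.2): V_ud = 1/1.12·[0.6500·21.0800 + 0.3500·0.0000] = 12.2339
Node dd (S = 28.8): V_dd = 1/1.12·[0.6500·0.0000 + 0.3500·0.0000] = 0.0000
Node u (S = 112): V_u = 1/1.12·[0.6500·91.6214 + 0.3500·12.2339] = 56.9963
Node d (S = 48): V_d = 1/1.12·[0.6500·12.2339 + 0.3500·0.0000] = 7.1000
Node 0 (S = 80): V_0 = 1/1.12·[0.6500·56.9963 + 0.3500·7.1000] = 35.2969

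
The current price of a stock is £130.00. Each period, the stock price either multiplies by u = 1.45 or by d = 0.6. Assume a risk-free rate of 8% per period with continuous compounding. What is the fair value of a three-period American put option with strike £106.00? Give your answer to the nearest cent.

Risk-neutral probability p = (e^0.08 − 0.6)/(1.45 − 0.6) = 0.4833/0.8500 = 0.5686
Terminal stock prices: S_uuu = 396.3, S_uud = 164, S_udd = 67.86, S_ddd = 28.08
Terminal payoffs (K − S): max(-290.3, 0) = 0, max(-57.99, 0) = 0, max(38.14, 0) = 38.14, max(77.92, 0) = 77.92
Node uu (S = 273.3): continuation = e^(−0.08)·[0.5686·0.0000 + 0.4314·0.0000] = 0.0000; exercise value = 0.0000 ≤ continuation, so V_uu = 0.0000
Node ud (S = 113.1): continuation = e^(−0.08)·[0.5686·0.0000 + 0.4314·38.1400] = 15.1895; exercise value = 0.0000 ≤ continuation, so V_ud = 15.1895
Node dd (S = 46.8): continuation = e^(−0.08)·[0.5686·38.1400 + 0.4314·77.9200] = 51.0503; exercise value = 59.2000 > continuation, so V_dd = 59.2000 (exercise)
Node u (S = 188.5): continuation = e^(−0.08)·[0.5686·0.0000 + 0.4314·15.1895] = 6.0493; exercise value = 0.0000 ≤ continuation, so V_u = 6.0493
Node d (S = 78): continuation = e^(−0.08)·[0.5686·15.1895 + 0.4314·59.2000] = 31.5492; exercise value = 28.0000 ≤ continuation, so V_d = 31.5492
Node 0 (S = 130): continuation = e^(−0.08)·[0.5686·6.0493 + 0.4314·31.5492] = 15.7397; exercise value = 0.0000 ≤ continuation, so V_0 = 15.7397

£15.74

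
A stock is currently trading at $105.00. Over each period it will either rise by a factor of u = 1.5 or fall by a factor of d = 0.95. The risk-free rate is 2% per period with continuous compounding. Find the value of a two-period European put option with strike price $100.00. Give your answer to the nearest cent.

$3.83

Risk-neutral probability p = (e^0.02 − 0.95)/(1.5 − 0.95) = 0.0702/0.5500 = 0.1276
Terminal stock prices: S_uu = 236.2, S_ud = 149.6, S_dd = 94.76
Terminal payoffs (K − S): max(-136.2, 0) = 0, max(-49.62, 0) = 0, max(5.237, 0) = 5.237
Node u (S = 157.5): V_u = e^(−0.02)·[0.1276·0.0000 + 0.8724·0.0000] = 0.0000
Node d (S = 99.75): V_d = e^(−0.02)·[0.1276·0.0000 + 0.8724·5.2375] = 4.4785
Node 0 (S = 105): V_0 = e^(−0.02)·[0.1276·0.0000 + 0.8724·4.4785] = 3.8295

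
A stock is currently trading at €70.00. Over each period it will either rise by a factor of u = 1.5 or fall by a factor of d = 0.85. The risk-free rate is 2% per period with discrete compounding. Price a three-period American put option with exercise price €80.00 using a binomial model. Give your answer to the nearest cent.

€16.54

Risk-neutral probability p = (1 + 0.02 − 0.85)/(1.5 − 0.85) = 0.1700/0.6500 = 0.2615
Terminal stock prices: S_uuu = 236.2, S_uud = 133.9, S_udd = 75.86, S_ddd = 42.99
Terminal payoffs (K − S): max(-156.2, 0) = 0, max(-53.88, 0) = 0, max(4.138, 0) = 4.138, max(37.01, 0) = 37.01
Node uu (S = 157.5): continuation = 1/1.02·[0.2615·0.0000 + 0.7385·0.0000] = 0.0000; exercise value = 0.0000 ≤ continuation, so V_uu = 0.0000
Node ud (S = 89.25): continuation = 1/1.02·[0.2615·0.0000 + 0.7385·4.1375] = 2.9955; exercise value = 0.0000 ≤ continuation, so V_ud = 2.9955
Node dd (S = 50.57): continuation = 1/1.02·[0.2615·4.1375 + 0.7385·37.0113] = 27.8564; exercise value = 29.4250 > continuation, so V_dd = 29.4250 (exercise)
Node u (S = 105): continuation = 1/1.02·[0.2615·0.0000 + 0.7385·2.9955] = 2.1687; exercise value = 0.0000 ≤ continuation, so V_u = 2.1687
Node d (S = 59.5): continuation = 1/1.02·[0.2615·2.9955 + 0.7385·29.4250] = 22.0712; exercise value = 20.5000 ≤ continuation, so V_d = 22.0712
Node 0 (S = 70): continuation = 1/1.02·[0.2615·2.1687 + 0.7385·22.0712] = 16.5352; exercise value = 10.0000 ≤ continuation, so V_0 = 16.5352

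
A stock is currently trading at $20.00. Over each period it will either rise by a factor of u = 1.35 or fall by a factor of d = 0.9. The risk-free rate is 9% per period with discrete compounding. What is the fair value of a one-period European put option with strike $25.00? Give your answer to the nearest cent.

$3.71

Risk-neutral probability p = (1 + 0.09 − 0.9)/(1.35 − 0.9) = 0.1900/0.4500 = 0.4222
Terminal stock prices: S_u = 27, S_d = 18
Terminal payoffs (K − S): max(-2, 0) = 0, max(7, 0) = 7
Node 0 (S = 20): V_0 = 1/1.09·[0.4222·0.0000 + 0.5778·7.0000] = 3.7105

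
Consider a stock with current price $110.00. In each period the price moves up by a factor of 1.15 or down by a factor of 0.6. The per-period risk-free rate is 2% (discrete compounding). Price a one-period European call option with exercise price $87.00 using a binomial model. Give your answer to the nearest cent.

Risk-neutral probability p = (1 + 0.02 − 0.6)/(1.15 − 0.6) = 0.4200/0.5500 = 0.7636
Terminal stock prices: S_u = 126.5, S_d = 66
Terminal payoffs (S − K): max(39.5, 0) = 39.5, max(-21, 0) = 0
Node 0 (S = 110): V_0 = 1/1.02·[0.7636·39.5000 + 0.2364·0.0000] = 29.5722

$29.57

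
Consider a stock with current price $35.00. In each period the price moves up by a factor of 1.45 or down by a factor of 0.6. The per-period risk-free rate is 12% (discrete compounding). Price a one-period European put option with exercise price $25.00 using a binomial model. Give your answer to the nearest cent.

$1.39

Risk-neutral probability p = (1 + 0.12 − 0.6)/(1.45 − 0.6) = 0.5200/0.8500 = 0.6118
Terminal stock prices: S_u = 50.75, S_d = 21
Terminal payoffs (K − S): max(-25.75, 0) = 0, max(4, 0) = 4
Node 0 (S = 35): V_0 = 1/1.12·[0.6118·0.0000 + 0.3882·4.0000] = 1.3866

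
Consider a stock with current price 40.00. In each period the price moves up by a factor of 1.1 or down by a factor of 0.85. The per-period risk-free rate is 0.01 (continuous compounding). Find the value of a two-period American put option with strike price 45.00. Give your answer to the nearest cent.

Risk-neutral probability p = (e^0.01 − 0.85)/(1.1 − 0.85) = 0.1601/0.2500 = 0.6402
Terminal stock prices: S_uu = 48.4, S_ud = 37.4, S_dd = 28.9
Terminal payoffs (K − S): max(-3.4, 0) = 0, max(7.6, 0) = 7.6, max(16.1, 0) = 16.1
Node u (S = 44): continuation = e^(−0.01)·[0.6402·0.0000 + 0.3598·7.6000] = 2.7073; exercise value = 1.0000 ≤ continuation, so V_u = 2.7073
Node d (S = 34): continuation = e^(−0.01)·[0.6402·7.6000 + 0.3598·16.1000] = 10.5522; exercise value = 11.0000 > continuation, so V_d = 11.0000 (exercise)
Node 0 (S = 40): continuation = e^(−0.01)·[0.6402·2.7073 + 0.3598·11.0000] = 5.6344; exercise value = 5.0000 ≤ continuation, so V_0 = 5.6344

5.63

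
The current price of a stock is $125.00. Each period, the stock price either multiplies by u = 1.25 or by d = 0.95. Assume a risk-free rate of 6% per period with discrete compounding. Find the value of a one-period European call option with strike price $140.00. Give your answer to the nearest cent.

$5.62

Risk-neutral probability p = (1 + 0.06 − 0.95)/(1.25 − 0.95) = 0.1100/0.3000 = 0.3667
Terminal stock prices: S_u = 156.2, S_d = 118.8
Terminal payoffs (S − K): max(16.25, 0) = 16.25, max(-21.25, 0) = 0
Node 0 (S = 125): V_0 = 1/1.06·[0.3667·16.2500 + 0.6333·0.0000] = 5.6211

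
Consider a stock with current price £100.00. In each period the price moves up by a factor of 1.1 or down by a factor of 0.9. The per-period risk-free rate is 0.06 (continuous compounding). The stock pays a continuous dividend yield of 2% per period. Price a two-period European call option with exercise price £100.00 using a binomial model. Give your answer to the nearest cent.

£9.23

Per-period risk-free factor R = e^0.06 = 1.0618; dividend-adjusted growth = e^(0.06−0.02) = 1.0408.
Risk-neutral probability p = (1.0408 − 0.9)/(1.1 − 0.9) = 0.1408/0.2000 = 0.7041
Terminal stock prices: S_uu = 121, S_ud = 99, S_dd = 81
Terminal payoffs (S − K): max(21, 0) = 21, max(-1, 0) = 0, max(-19, 0) = 0
Node u (S = 110): V_u = e^(−0.06)·[0.7041·21.0000 + 0.2959·0.0000] = 13.9241
Node d (S = 90): V_d = e^(−0.06)·[0.7041·0.0000 + 0.2959·0.0000] = 0.0000
Node 0 (S = 100): V_0 = e^(−0.06)·[0.7041·13.9241 + 0.2959·0.0000] = 9.2324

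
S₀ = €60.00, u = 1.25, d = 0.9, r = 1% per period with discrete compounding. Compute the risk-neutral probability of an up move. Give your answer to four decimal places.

p = 0.3143

Risk-neutral probability p = (1 + 0.01 − 0.9)/(1.25 − 0.9) = 0.1100/0.3500 = 0.3143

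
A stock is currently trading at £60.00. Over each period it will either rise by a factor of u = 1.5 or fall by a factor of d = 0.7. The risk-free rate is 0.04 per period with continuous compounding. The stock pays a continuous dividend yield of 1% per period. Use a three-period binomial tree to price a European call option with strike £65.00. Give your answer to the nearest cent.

Per-period risk-free factor R = e^0.04 = 1.0408; dividend-adjusted growth = e^(0.04−0.01) = 1.0305.
Risk-neutral probability p = (1.0305 − 0.7)/(1.5 − 0.7) = 0.3305/0.8000 = 0.4131
Terminal stock prices: S_uuu = 202.5, S_uud = 94.5, S_udd = 44.1, S_ddd = 20.58
Terminal payoffs (S − K): max(137.5, 0) = 137.5, max(29.5, 0) = 29.5, max(-20.9, 0) = 0, max(-44.42, 0) = 0
Node uu (S = 135): V_uu = e^(−0.04)·[0.4131·137.5000 + 0.5869·29.5000] = 71.2054
Node ud (S = 63): V_ud = e^(−0.04)·[0.4131·29.5000 + 0.5869·0.0000] = 11.7077
Node dd (S = 29.4): V_dd = e^(−0.04)·[0.4131·0.0000 + 0.5869·0.0000] = 0.0000
Node u (S = 90): V_u = e^(−0.04)·[0.4131·71.2054 + 0.5869·11.7077] = 34.8616
Node d (S = 42): V_d = e^(−0.04)·[0.4131·11.7077 + 0.5869·0.0000] = 4.6465
Node 0 (S = 60): V_0 = e^(−0.04)·[0.4131·34.8616 + 0.5869·4.6465] = 16.4558

£16.46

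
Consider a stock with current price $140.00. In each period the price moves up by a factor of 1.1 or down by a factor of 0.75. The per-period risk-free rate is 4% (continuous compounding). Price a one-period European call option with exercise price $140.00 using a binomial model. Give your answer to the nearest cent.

Risk-neutral probability p = (e^0.04 − 0.75)/(1.1 − 0.75) = 0.2908/0.3500 = 0.8309
Terminal stock prices: S_u = 154, S_d = 105
Terminal payoffs (S − K): max(14, 0) = 14, max(-35, 0) = 0
Node 0 (S = 140): V_0 = e^(−0.04)·[0.8309·14.0000 + 0.1691·0.0000] = 11.1763

$11.18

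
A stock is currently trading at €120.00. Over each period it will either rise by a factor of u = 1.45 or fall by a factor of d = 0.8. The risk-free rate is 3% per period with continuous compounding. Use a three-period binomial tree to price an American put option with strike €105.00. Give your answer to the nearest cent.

€11.06

Risk-neutral probability p = (e^0.03 − 0.8)/(1.45 − 0.8) = 0.2305/0.6500 = 0.3545
Terminal stock prices: S_uuu = 365.8, S_uud = 201.8, S_udd = 111.4, S_ddd = 61.44
Terminal payoffs (K − S): max(-260.8, 0) = 0, max(-96.84, 0) = 0, max(-6.36, 0) = 0, max(43.56, 0) = 43.56
Node uu (S = 252.3): continuation = e^(−0.03)·[0.3545·0.0000 + 0.6455·0.0000] = 0.0000; exercise value = 0.0000 ≤ continuation, so V_uu = 0.0000
Node ud (S = 139.2): continuation = e^(−0.03)·[0.3545·0.0000 + 0.6455·0.0000] = 0.0000; exercise value = 0.0000 ≤ continuation, so V_ud = 0.0000
Node dd (S = 76.8): continuation = e^(−0.03)·[0.3545·0.0000 + 0.6455·43.5600] = 27.2850; exercise value = 28.2000 > continuation, so V_dd = 28.2000 (exercise)
Node u (S = 174): continuation = e^(−0.03)·[0.3545·0.0000 + 0.6455·0.0000] = 0.0000; exercise value = 0.0000 ≤ continuation, so V_u = 0.0000
Node d (S = 96): continuation = e^(−0.03)·[0.3545·0.0000 + 0.6455·28.2000] = 17.6639; exercise value = 9.0000 ≤ continuation, so V_d = 17.6639
Node 0 (S = 120): continuation = e^(−0.03)·[0.3545·0.0000 + 0.6455·17.6639] = 11.0643; exercise value = 0.0000 ≤ continuation, so V_0 = 11.0643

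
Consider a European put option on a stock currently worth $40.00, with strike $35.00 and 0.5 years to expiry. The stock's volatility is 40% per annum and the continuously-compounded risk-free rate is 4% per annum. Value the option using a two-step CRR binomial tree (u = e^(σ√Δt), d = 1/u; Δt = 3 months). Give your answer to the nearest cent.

$2.21

CRR parameters: u = e^(σ√Δt) = e^(0.4·√0.25) = 1.2214, d = 1/u = 0.8187
Per-period rate: rΔt = 0.04·0.25 = 0.01, so R = e^0.01 = 1.0101
Risk-neutral probability p = (e^0.01 − 0.8187)/(1.2214 − 0.8187) = 0.1913/0.4027 = 0.4751
Terminal stock prices: S_uu = 59.67, S_ud = 40, S_dd = 26.81
Terminal payoffs (K − S): max(-24.67, 0) = 0, max(-5, 0) = 0, max(8.187, 0) = 8.187
Node u (S = 48.86): V_u = e^(−0.01)·[0.4751·0.0000 + 0.5249·0.0000] = 0.0000
Node d (S = 32.75): V_d = e^(−0.01)·[0.4751·0.0000 + 0.5249·8.1872] = 4.2545
Node 0 (S = 40): V_0 = e^(−0.01)·[0.4751·0.0000 + 0.5249·4.2545] = 2.2109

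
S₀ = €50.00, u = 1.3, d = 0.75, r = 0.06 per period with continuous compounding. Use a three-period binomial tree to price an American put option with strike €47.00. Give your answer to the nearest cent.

Risk-neutral probability p = (e^0.06 − 0.75)/(1.3 − 0.75) = 0.3118/0.5500 = 0.5670
Terminal stock prices: S_uuu = 109.9, S_uud = 63.38, S_udd = 36.56, S_ddd = 21.09
Terminal payoffs (K − S): max(-62.85, 0) = 0, max(-16.38, 0) = 0, max(10.44, 0) = 10.44, max(25.91, 0) = 25.91
Node uu (S = 84.5): continuation = e^(−0.06)·[0.5670·0.0000 + 0.4330·0.0000] = 0.0000; exercise value = 0.0000 ≤ continuation, so V_uu = 0.0000
Node ud (S = 48.75): continuation = e^(−0.06)·[0.5670·0.0000 + 0.4330·10.4375] = 4.2565; exercise value = 0.0000 ≤ continuation, so V_ud = 4.2565
Node dd (S = 28.12): continuation = e^(−0.06)·[0.5670·10.4375 + 0.4330·25.9062] = 16.1379; exercise value = 18.8750 > continuation, so V_dd = 18.8750 (exercise)
Node u (S = 65): continuation = e^(−0.06)·[0.5670·0.0000 + 0.4330·4.2565] = 1.7358; exercise value = 0.0000 ≤ continuation, so V_u = 1.7358
Node d (S = 37.5): continuation = e^(−0.06)·[0.5670·4.2565 + 0.4330·18.8750] = 9.9701; exercise value = 9.5000 ≤ continuation, so V_d = 9.9701
Node 0 (S = 50): continuation = e^(−0.06)·[0.5670·1.7358 + 0.4330·9.9701] = 4.9928; exercise value = 0.0000 ≤ continuation, so V_0 = 4.9928

€4.99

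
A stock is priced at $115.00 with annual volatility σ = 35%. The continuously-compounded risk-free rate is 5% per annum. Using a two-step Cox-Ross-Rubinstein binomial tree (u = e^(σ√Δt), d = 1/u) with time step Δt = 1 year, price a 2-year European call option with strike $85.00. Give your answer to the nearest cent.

CRR parameters: u = e^(σ√Δt) = e^(0.35·√1) = 1.4191, d = 1/u = 0.7047
Per-period rate: rΔt = 0.05·1 = 0.05, so R = e^0.05 = 1.0513
Risk-neutral probability p = (e^0.05 − 0.7047)/(1.4191 − 0.7047) = 0.3466/0.7144 = 0.4852
Terminal stock prices: S_uu = 231.6, S_ud = 115, S_dd = 57.11
Terminal payoffs (S − K): max(146.6, 0) = 146.6, max(30, 0) = 30, max(-27.89, 0) = 0
Node u (S = 163.2): V_u = e^(−0.05)·[0.4852·146.5816 + 0.5148·30.0000] = 82.3383
Node d (S = 81.04): V_d = e^(−0.05)·[0.4852·30.0000 + 0.5148·0.0000] = 13.8447
Node 0 (S = 115): V_0 = e^(−0.05)·[0.4852·82.3383 + 0.5148·13.8447] = 44.7787

$44.78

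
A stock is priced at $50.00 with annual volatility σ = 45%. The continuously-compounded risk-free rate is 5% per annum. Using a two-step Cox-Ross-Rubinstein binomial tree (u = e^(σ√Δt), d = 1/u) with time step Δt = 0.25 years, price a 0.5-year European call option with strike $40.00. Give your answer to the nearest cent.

$13.20

CRR parameters: u = e^(σ√Δt) = e^(0.45·√0.25) = 1.2523, d = 1/u = 0.7985
Per-period rate: rΔt = 0.05·0.25 = 0.0125, so R = e^0.0125 = 1.0126
Risk-neutral probability p = (e^0.0125 − 0.7985)/(1.2523 − 0.7985) = 0.2141/0.4538 = 0.4717
Terminal stock prices: S_uu = 78.42, S_ud = 50, S_dd = 31.88
Terminal payoffs (S − K): max(38.42, 0) = 38.42, max(10, 0) = 10, max(-8.119, 0) = 0
Node u (S = 62.62): V_u = e^(−0.0125)·[0.4717·38.4156 + 0.5283·10.0000] = 23.1130
Node d (S = 39.93): V_d = e^(−0.0125)·[0.4717·10.0000 + 0.5283·0.0000] = 4.6584
Node 0 (S = 50): V_0 = e^(−0.0125)·[0.4717·23.1130 + 0.5283·4.6584] = 13.1975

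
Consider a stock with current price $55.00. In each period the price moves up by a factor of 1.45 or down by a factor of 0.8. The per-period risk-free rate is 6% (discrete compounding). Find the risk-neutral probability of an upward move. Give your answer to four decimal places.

p = 0.4000

Risk-neutral probability p = (1 + 0.06 − 0.8)/(1.45 − 0.8) = 0.2600/0.6500 = 0.4000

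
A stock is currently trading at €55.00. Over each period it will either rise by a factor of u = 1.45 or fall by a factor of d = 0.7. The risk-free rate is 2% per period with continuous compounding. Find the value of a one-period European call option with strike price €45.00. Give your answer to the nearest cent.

€14.54

Risk-neutral probability p = (e^0.02 − 0.7)/(1.45 − 0.7) = 0.3202/0.7500 = 0.4269
Terminal stock prices: S_u = 79.75, S_d = 38.5
Terminal payoffs (S − K): max(34.75, 0) = 34.75, max(-6.5, 0) = 0
Node 0 (S = 55): V_0 = e^(−0.02)·[0.4269·34.7500 + 0.5731·0.0000] = 14.5422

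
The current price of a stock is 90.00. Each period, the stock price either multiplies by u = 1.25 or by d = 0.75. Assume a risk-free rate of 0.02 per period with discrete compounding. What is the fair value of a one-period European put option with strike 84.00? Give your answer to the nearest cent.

7.44

Risk-neutral probability p = (1 + 0.02 − 0.75)/(1.25 − 0.75) = 0.2700/0.5000 = 0.5400
Terminal stock prices: S_u = 112.5, S_d = 67.5
Terminal payoffs (K − S): max(-28.5, 0) = 0, max(16.5, 0) = 16.5
Node 0 (S = 90): V_0 = 1/1.02·[0.5400·0.0000 + 0.4600·16.5000] = 7.4412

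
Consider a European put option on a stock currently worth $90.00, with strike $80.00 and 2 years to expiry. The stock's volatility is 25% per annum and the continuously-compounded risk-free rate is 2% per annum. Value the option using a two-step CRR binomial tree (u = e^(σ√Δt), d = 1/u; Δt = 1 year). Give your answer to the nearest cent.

CRR parameters: u = e^(σ√Δt) = e^(0.25·√1) = 1.2840, d = 1/u = 0.7788
Per-period rate: rΔt = 0.02·1 = 0.02, so R = e^0.02 = 1.0202
Risk-neutral probability p = (e^0.02 − 0.7788)/(1.2840 − 0.7788) = 0.2414/0.5052 = 0.4778
Terminal stock prices: S_uu = 148.4, S_ud = 90, S_dd = 54.59
Terminal payoffs (K − S): max(-68.38, 0) = 0, max(-10, 0) = 0, max(25.41, 0) = 25.41
Node u (S = 115.6): V_u = e^(−0.02)·[0.4778·0.0000 + 0.5222·0.0000] = 0.0000
Node d (S = 70.09): V_d = e^(−0.02)·[0.4778·0.0000 + 0.5222·25.4122] = 13.0073
Node 0 (S = 90): V_0 = e^(−0.02)·[0.4778·0.0000 + 0.5222·13.0073] = 6.6578

$6.66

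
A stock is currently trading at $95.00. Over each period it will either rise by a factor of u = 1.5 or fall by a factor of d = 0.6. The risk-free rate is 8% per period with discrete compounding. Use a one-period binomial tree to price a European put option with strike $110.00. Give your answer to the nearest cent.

Risk-neutral probability p = (1 + 0.08 − 0.6)/(1.5 − 0.6) = 0.4800/0.9000 = 0.5333
Terminal stock prices: S_u = 142.5, S_d = 57
Terminal payoffs (K − S): max(-32.5, 0) = 0, max(53, 0) = 53
Node 0 (S = 95): V_0 = 1/1.08·[0.5333·0.0000 + 0.4667·53.0000] = 22.9012

$22.90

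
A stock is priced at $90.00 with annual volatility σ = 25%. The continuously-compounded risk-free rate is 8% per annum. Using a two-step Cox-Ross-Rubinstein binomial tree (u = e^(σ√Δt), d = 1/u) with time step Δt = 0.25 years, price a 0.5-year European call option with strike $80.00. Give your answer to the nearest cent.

CRR parameters: u = e^(σ√Δt) = e^(0.25·√0.25) = 1.1331, d = 1/u = 0.8825
Per-period rate: rΔt = 0.08·0.25 = 0.02, so R = e^0.02 = 1.0202
Risk-neutral probability p = (e^0.02 − 0.8825)/(1.1331 − 0.8825) = 0.1377/0.2507 = 0.5494
Terminal stock prices: S_uu = 115.6, S_ud = 90, S_dd = 70.09
Terminal payoffs (S − K): max(35.56, 0) = 35.56, max(10, 0) = 10, max(-9.908, 0) = 0
Node u (S = 102): V_u = e^(−0.02)·[0.5494·35.5623 + 0.4506·10.0000] = 23.5675
Node d (S = 79.42): V_d = e^(−0.02)·[0.5494·10.0000 + 0.4506·0.0000] = 5.3851
Node 0 (S = 90): V_0 = e^(−0.02)·[0.5494·23.5675 + 0.4506·5.3851] = 15.0698

$15.07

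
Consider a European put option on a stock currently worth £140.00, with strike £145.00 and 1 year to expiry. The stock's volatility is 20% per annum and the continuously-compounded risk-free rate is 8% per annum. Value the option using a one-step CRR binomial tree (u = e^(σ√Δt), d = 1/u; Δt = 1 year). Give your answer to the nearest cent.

£9.62

CRR parameters: u = e^(σ√Δt) = e^(0.2·√1) = 1.2214, d = 1/u = 0.8187
Per-period rate: rΔt = 0.08·1 = 0.08, so R = e^0.08 = 1.0833
Risk-neutral probability p = (e^0.08 − 0.8187)/(1.2214 − 0.8187) = 0.2646/0.4027 = 0.6570
Terminal stock prices: S_u = 171, S_d = 114.6
Terminal payoffs (K − S): max(-26, 0) = 0, max(30.38, 0) = 30.38
Node 0 (S = 140): V_0 = e^(−0.08)·[0.6570·0.0000 + 0.3430·30.3777] = 9.6184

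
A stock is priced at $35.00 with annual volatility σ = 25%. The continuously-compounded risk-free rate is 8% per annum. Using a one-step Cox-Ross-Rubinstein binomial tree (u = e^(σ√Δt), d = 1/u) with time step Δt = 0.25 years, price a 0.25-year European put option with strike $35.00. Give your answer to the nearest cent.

$1.82

CRR parameters: u = e^(σ√Δt) = e^(0.25·√0.25) = 1.1331, d = 1/u = 0.8825
Per-period rate: rΔt = 0.08·0.25 = 0.02, so R = e^0.02 = 1.0202
Risk-neutral probability p = (e^0.02 − 0.8825)/(1.1331 − 0.8825) = 0.1377/0.2507 = 0.5494
Terminal stock prices: S_u = 39.66, S_d = 30.89
Terminal payoffs (K − S): max(-4.66, 0) = 0, max(4.113, 0) = 4.113
Node 0 (S = 35): V_0 = e^(−0.02)·[0.5494·0.0000 + 0.4506·4.1126] = 1.8165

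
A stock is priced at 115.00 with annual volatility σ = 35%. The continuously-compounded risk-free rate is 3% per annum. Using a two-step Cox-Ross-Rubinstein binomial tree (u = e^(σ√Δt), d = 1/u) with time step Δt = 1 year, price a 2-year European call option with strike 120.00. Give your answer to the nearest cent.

21.85

CRR parameters: u = e^(σ√Δt) = e^(0.35·√1) = 1.4191, d = 1/u = 0.7047
Per-period rate: rΔt = 0.03·1 = 0.03, so R = e^0.03 = 1.0305
Risk-neutral probability p = (e^0.03 − 0.7047)/(1.4191 − 0.7047) = 0.3258/0.7144 = 0.4560
Terminal stock prices: S_uu = 231.6, S_ud = 115, S_dd = 57.11
Terminal payoffs (S − K): max(111.6, 0) = 111.6, max(-5, 0) = 0, max(-62.89, 0) = 0
Node u (S = 163.2): V_u = e^(−0.03)·[0.4560·111.5816 + 0.5440·0.0000] = 49.3789
Node d (S = 81.04): V_d = e^(−0.03)·[0.4560·0.0000 + 0.5440·0.0000] = 0.0000
Node 0 (S = 115): V_0 = e^(−0.03)·[0.4560·49.3789 + 0.5440·0.0000] = 21.8519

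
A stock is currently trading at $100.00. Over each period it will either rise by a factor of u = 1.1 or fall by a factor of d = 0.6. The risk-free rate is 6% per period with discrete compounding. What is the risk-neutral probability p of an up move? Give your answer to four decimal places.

p = 0.9200

Risk-neutral probability p = (1 + 0.06 − 0.6)/(1.1 − 0.6) = 0.4600/0.5000 = 0.9200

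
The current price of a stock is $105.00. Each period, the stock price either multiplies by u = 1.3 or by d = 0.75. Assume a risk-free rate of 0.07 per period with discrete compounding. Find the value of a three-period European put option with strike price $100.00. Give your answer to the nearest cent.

Risk-neutral probability p = (1 + 0.07 − 0.75)/(1.3 − 0.75) = 0.3200/0.5500 = 0.5818
Terminal stock prices: S_uuu = 230.7, S_uud = 133.1, S_udd = 76.78, S_ddd = 44.3
Terminal payoffs (K − S): max(-130.7, 0) = 0, max(-33.09, 0) = 0, max(23.22, 0) = 23.22, max(55.7, 0) = 55.7
Node uu (S = 177.5): V_uu = 1/1.07·[0.5818·0.0000 + 0.4182·0.0000] = 0.0000
Node ud (S = 102.4): V_ud = 1/1.07·[0.5818·0.0000 + 0.4182·23.2188] = 9.0744
Node dd (S = 59.06): V_dd = 1/1.07·[0.5818·23.2188 + 0.4182·55.7031] = 34.3954
Node u (S = 136.5): V_u = 1/1.07·[0.5818·0.0000 + 0.4182·9.0744] = 3.5465
Node d (S = 78.75): V_d = 1/1.07·[0.5818·9.0744 + 0.4182·34.3954] = 18.3768
Node 0 (S = 105): V_0 = 1/1.07·[0.5818·3.5465 + 0.4182·18.3768] = 9.1106

$9.11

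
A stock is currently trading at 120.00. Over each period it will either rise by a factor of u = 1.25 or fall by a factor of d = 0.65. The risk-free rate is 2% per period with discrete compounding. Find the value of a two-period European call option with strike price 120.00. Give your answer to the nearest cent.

Risk-neutral probability p = (1 + 0.02 − 0.65)/(1.25 − 0.65) = 0.3700/0.6000 = 0.6167
Terminal stock prices: S_uu = 187.5, S_ud = 97.5, S_dd = 50.7
Terminal payoffs (S − K): max(67.5, 0) = 67.5, max(-22.5, 0) = 0, max(-69.3, 0) = 0
Node u (S = 150): V_u = 1/1.02·[0.6167·67.5000 + 0.3833·0.0000] = 40.8088
Node d (S = 78): V_d = 1/1.02·[0.6167·0.0000 + 0.3833·0.0000] = 0.0000
Node 0 (S = 120): V_0 = 1/1.02·[0.6167·40.8088 + 0.3833·0.0000] = 24.6720

24.67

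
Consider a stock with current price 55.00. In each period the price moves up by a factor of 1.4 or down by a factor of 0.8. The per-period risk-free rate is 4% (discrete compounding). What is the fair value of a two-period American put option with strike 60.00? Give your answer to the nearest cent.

Risk-neutral probability p = (1 + 0.04 − 0.8)/(1.4 − 0.8) = 0.2400/0.6000 = 0.4000
Terminal stock prices: S_uu = 107.8, S_ud = 61.6, S_dd = 35.2
Terminal payoffs (K − S): max(-47.8, 0) = 0, max(-1.6, 0) = 0, max(24.8, 0) = 24.8
Node u (S = 77): continuation = 1/1.04·[0.4000·0.0000 + 0.6000·0.0000] = 0.0000; exercise value = 0.0000 ≤ continuation, so V_u = 0.0000
Node d (S = 44): continuation = 1/1.04·[0.4000·0.0000 + 0.6000·24.8000] = 14.3077; exercise value = 16.0000 > continuation, so V_d = 16.0000 (exercise)
Node 0 (S = 55): continuation = 1/1.04·[0.4000·0.0000 + 0.6000·16.0000] = 9.2308; exercise value = 5.0000 ≤ continuation, so V_0 = 9.2308

9.23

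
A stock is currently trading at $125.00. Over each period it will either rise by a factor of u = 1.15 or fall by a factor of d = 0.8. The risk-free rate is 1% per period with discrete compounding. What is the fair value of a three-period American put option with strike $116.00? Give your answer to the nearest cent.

Risk-neutral probability p = (1 + 0.01 − 0.8)/(1.15 − 0.8) = 0.2100/0.3500 = 0.6000
Terminal stock prices: S_uuu = 190.1, S_uud = 132.2, S_udd = 92, S_ddd = 64
Terminal payoffs (K − S): max(-74.11, 0) = 0, max(-16.25, 0) = 0, max(24, 0) = 24, max(52, 0) = 52
Node uu (S = 165.3): continuation = 1/1.01·[0.6000·0.0000 + 0.4000·0.0000] = 0.0000; exercise value = 0.0000 ≤ continuation, so V_uu = 0.0000
Node ud (S = 115): continuation = 1/1.01·[0.6000·0.0000 + 0.4000·24.0000] = 9.5050; exercise value = 1.0000 ≤ continuation, so V_ud = 9.5050
Node dd (S = 80): continuation = 1/1.01·[0.6000·24.0000 + 0.4000·52.0000] = 34.8515; exercise value = 36.0000 > continuation, so V_dd = 36.0000 (exercise)
Node u (S = 143.8): continuation = 1/1.01·[0.6000·0.0000 + 0.4000·9.5050] = 3.7643; exercise value = 0.0000 ≤ continuation, so V_u = 3.7643
Node d (S = 100): continuation = 1/1.01·[0.6000·9.5050 + 0.4000·36.0000] = 19.9039; exercise value = 16.0000 ≤ continuation, so V_d = 19.9039
Node 0 (S = 125): continuation = 1/1.01·[0.6000·3.7643 + 0.4000·19.9039] = 10.1190; exercise value = 0.0000 ≤ continuation, so V_0 = 10.1190

$10.12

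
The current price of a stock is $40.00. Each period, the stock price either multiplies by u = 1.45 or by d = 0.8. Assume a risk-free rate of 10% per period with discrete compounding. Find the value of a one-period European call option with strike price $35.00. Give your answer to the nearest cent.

Risk-neutral probability p = (1 + 0.1 − 0.8)/(1.45 − 0.8) = 0.3000/0.6500 = 0.4615
Terminal stock prices: S_u = 58, S_d = 32
Terminal payoffs (S − K): max(23, 0) = 23, max(-3, 0) = 0
Node 0 (S = 40): V_0 = 1/1.1·[0.4615·23.0000 + 0.5385·0.0000] = 9.6503

$9.65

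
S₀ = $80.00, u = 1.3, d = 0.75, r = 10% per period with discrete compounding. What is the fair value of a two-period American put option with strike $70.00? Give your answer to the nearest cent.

Risk-neutral probability p = (1 + 0.1 − 0.75)/(1.3 − 0.75) = 0.3500/0.5500 = 0.6364
Terminal stock prices: S_uu = 135.2, S_ud = 78, S_dd = 45
Terminal payoffs (K − S): max(-65.2, 0) = 0, max(-8, 0) = 0, max(25, 0) = 25
Node u (S = 104): continuation = 1/1.1·[0.6364·0.0000 + 0.3636·0.0000] = 0.0000; exercise value = 0.0000 ≤ continuation, so V_u = 0.0000
Node d (S = 60): continuation = 1/1.1·[0.6364·0.0000 + 0.3636·25.0000] = 8.2645; exercise value = 10.0000 > continuation, so V_d = 10.0000 (exercise)
Node 0 (S = 80): continuation = 1/1.1·[0.6364·0.0000 + 0.3636·10.0000] = 3.3058; exercise value = 0.0000 ≤ continuation, so V_0 = 3.3058

$3.31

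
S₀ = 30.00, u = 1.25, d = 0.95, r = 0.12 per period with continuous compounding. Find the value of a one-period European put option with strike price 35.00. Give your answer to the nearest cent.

2.35

Risk-neutral probability p = (e^0.12 − 0.95)/(1.25 − 0.95) = 0.1775/0.3000 = 0.5917
Terminal stock prices: S_u = 37.5, S_d = 28.5
Terminal payoffs (K − S): max(-2.5, 0) = 0, max(6.5, 0) = 6.5
Node 0 (S = 30): V_0 = e^(−0.12)·[0.5917·0.0000 + 0.4083·6.5000] = 2.3541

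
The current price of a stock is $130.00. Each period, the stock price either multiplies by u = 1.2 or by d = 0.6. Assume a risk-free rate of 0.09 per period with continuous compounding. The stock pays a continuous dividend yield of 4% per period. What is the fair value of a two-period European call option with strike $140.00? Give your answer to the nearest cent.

Per-period risk-free factor R = e^0.09 = 1.0942; dividend-adjusted growth = e^(0.09−0.04) = 1.0513.
Risk-neutral probability p = (1.0513 − 0.6)/(1.2 − 0.6) = 0.4513/0.6000 = 0.7521
Terminal stock prices: S_uu = 187.2, S_ud = 93.6, S_dd = 46.8
Terminal payoffs (S − K): max(47.2, 0) = 47.2, max(-46.4, 0) = 0, max(-93.2, 0) = 0
Node u (S = 156): V_u = e^(−0.09)·[0.7521·47.2000 + 0.2479·0.0000] = 32.4446
Node d (S = 78): V_d = e^(−0.09)·[0.7521·0.0000 + 0.2479·0.0000] = 0.0000
Node 0 (S = 130): V_0 = e^(−0.09)·[0.7521·32.4446 + 0.2479·0.0000] = 22.3019

$22.30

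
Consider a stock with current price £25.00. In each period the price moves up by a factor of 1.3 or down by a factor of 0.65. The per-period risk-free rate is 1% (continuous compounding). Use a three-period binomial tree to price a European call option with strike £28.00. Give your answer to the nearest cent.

Risk-neutral probability p = (e^0.01 − 0.65)/(1.3 − 0.65) = 0.3601/0.6500 = 0.5539
Terminal stock prices: S_uuu = 54.93, S_uud = 27.46, S_udd = 13.73, S_ddd = 6.866
Terminal payoffs (S − K): max(26.93, 0) = 26.93, max(-0.5375, 0) = 0, max(-14.27, 0) = 0, max(-21.13, 0) = 0
Node uu (S = 42.25): V_uu = e^(−0.01)·[0.5539·26.9250 + 0.4461·0.0000] = 14.7660
Node ud (S = 21.12): V_ud = e^(−0.01)·[0.5539·0.0000 + 0.4461·0.0000] = 0.0000
Node dd (S = 10.56): V_dd = e^(−0.01)·[0.5539·0.0000 + 0.4461·0.0000] = 0.0000
Node u (S = 32.5): V_u = e^(−0.01)·[0.5539·14.7660 + 0.4461·0.0000] = 8.0978
Node d (S = 16.25): V_d = e^(−0.01)·[0.5539·0.0000 + 0.4461·0.0000] = 0.0000
Node 0 (S = 25): V_0 = e^(−0.01)·[0.5539·8.0978 + 0.4461·0.0000] = 4.4409

£4.44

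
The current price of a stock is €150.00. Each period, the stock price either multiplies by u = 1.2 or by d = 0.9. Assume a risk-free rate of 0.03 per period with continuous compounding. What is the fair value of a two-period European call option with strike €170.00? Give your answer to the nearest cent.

Risk-neutral probability p = (e^0.03 − 0.9)/(1.2 − 0.9) = 0.1305/0.3000 = 0.4348
Terminal stock prices: S_uu = 216, S_ud = 162, S_dd = 121.5
Terminal payoffs (S − K): max(46, 0) = 46, max(-8, 0) = 0, max(-48.5, 0) = 0
Node u (S = 180): V_u = e^(−0.03)·[0.4348·46.0000 + 0.5652·0.0000] = 19.4118
Node d (S = 135): V_d = e^(−0.03)·[0.4348·0.0000 + 0.5652·0.0000] = 0.0000
Node 0 (S = 150): V_0 = e^(−0.03)·[0.4348·19.4118 + 0.5652·0.0000] = 8.1917

€8.19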